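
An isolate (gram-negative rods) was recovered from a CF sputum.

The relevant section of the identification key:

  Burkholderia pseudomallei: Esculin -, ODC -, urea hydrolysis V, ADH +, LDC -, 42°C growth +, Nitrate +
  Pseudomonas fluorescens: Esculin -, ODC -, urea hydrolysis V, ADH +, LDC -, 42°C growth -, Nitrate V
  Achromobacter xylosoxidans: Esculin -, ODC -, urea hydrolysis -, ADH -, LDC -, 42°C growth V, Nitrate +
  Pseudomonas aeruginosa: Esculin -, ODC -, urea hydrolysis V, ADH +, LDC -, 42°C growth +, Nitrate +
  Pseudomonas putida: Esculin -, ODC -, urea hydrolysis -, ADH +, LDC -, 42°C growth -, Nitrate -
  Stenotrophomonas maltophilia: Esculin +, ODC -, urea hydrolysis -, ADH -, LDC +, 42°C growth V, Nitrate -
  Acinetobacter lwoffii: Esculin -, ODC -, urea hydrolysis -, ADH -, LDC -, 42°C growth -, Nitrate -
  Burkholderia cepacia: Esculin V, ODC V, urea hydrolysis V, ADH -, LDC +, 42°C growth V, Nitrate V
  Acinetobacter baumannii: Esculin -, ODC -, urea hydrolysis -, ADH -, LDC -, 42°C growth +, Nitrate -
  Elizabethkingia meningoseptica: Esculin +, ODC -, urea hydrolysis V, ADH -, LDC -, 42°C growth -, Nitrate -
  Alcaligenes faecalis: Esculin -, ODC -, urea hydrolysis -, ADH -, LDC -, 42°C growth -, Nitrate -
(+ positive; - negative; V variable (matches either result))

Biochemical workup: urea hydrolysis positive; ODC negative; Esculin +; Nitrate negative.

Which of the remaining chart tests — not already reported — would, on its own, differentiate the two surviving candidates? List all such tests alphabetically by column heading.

LDC

Nitrate -: excludes Burkholderia pseudomallei, Achromobacter xylosoxidans, Pseudomonas aeruginosa — 8 left.
ODC -: all 8 remaining candidates are consistent.
Esculin +: excludes 5 organisms — 3 left.
urea hydrolysis +: excludes Stenotrophomonas maltophilia — 2 left.
Two candidates remain: Burkholderia cepacia and Elizabethkingia meningoseptica.
  ADH: - vs - — same for both, does not separate.
  LDC: Burkholderia cepacia +, Elizabethkingia meningoseptica - — discriminates.
  42°C growth: V vs - — variable for at least one, does not separate.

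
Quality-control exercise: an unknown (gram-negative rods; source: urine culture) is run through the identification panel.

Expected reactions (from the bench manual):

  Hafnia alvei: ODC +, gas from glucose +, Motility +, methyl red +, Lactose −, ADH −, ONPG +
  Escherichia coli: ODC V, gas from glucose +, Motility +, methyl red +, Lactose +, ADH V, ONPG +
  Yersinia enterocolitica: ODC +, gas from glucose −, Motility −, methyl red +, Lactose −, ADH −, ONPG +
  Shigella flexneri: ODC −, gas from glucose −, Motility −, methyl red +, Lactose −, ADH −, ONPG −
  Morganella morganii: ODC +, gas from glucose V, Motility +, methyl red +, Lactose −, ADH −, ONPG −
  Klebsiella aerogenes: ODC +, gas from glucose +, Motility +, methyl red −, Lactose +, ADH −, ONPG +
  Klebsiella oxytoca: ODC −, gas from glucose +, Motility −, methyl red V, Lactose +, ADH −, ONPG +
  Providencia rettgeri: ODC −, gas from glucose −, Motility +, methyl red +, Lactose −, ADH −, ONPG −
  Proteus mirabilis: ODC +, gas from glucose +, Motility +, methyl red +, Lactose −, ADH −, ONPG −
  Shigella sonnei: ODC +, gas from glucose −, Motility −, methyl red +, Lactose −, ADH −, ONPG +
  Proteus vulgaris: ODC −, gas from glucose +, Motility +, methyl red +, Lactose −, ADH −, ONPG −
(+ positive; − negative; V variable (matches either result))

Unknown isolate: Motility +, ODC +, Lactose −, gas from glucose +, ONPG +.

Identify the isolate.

Hafnia alvei

ONPG +: excludes 5 organisms — 6 left.
Motility +: excludes Yersinia enterocolitica, Klebsiella oxytoca, Shigella sonnei — 3 left.
gas from glucose +: all 3 remaining candidates are consistent.
ODC +: all 3 remaining candidates are consistent.
Lactose −: excludes Escherichia coli, Klebsiella aerogenes — 1 left.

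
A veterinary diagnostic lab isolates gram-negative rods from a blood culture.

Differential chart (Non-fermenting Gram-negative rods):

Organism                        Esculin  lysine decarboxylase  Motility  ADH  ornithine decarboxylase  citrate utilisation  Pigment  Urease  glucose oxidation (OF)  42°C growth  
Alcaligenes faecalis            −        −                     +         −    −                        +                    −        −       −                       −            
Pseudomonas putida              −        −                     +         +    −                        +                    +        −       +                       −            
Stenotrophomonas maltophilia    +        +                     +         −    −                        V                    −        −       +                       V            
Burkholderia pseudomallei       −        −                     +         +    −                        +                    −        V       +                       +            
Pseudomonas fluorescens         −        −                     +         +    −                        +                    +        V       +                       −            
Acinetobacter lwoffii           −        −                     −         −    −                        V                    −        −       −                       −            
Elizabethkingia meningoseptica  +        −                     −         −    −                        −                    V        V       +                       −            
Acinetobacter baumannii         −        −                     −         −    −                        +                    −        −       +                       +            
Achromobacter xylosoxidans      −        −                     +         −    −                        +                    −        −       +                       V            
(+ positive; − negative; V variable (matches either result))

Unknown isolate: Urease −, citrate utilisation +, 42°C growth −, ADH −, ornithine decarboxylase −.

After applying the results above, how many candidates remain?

4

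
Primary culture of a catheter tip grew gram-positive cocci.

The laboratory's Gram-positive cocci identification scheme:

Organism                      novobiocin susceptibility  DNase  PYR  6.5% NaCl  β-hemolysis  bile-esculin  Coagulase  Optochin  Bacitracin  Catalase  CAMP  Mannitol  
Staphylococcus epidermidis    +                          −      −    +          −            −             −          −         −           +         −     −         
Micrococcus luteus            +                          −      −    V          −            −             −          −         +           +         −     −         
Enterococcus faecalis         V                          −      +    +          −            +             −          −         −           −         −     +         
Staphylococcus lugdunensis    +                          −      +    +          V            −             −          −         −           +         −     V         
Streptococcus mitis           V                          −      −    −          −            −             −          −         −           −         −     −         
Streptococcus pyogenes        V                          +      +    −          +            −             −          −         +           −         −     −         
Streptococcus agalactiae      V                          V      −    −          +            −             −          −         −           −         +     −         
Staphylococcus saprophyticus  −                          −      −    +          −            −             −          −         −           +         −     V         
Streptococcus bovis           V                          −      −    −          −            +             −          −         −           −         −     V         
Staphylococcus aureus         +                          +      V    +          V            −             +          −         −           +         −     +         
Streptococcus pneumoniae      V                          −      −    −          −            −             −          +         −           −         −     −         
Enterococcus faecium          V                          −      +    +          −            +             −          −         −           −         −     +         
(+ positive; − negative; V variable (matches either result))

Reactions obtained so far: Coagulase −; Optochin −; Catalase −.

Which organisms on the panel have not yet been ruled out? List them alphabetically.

Optochin −: excludes Streptococcus pneumoniae — 11 left.
Coagulase −: excludes Staphylococcus aureus — 10 left.
Catalase −: excludes Staphylococcus epidermidis, Micrococcus luteus, Staphylococcus lugdunensis, Staphylococcus saprophyticus — 6 left.

Enterococcus faecalis, Enterococcus faecium, Streptococcus agalactiae, Streptococcus bovis, Streptococcus mitis, Streptococcus pyogenes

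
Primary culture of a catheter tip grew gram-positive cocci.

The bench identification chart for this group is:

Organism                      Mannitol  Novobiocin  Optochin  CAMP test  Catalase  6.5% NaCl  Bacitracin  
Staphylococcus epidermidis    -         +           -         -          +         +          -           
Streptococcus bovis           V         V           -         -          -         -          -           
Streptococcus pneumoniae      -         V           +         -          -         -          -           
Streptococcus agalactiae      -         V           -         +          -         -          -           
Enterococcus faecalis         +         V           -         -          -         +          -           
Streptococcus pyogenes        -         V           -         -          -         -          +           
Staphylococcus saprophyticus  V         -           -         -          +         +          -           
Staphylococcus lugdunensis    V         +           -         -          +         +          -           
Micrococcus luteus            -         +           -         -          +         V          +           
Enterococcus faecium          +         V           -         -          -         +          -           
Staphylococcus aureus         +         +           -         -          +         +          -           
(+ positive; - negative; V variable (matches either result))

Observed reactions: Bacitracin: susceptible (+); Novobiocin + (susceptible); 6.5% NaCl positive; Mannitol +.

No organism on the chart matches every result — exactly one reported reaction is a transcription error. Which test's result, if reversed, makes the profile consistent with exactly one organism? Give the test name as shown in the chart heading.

Mannitol

As reported, no row in the chart matches all 4 reactions.
Reversing Bacitracin → 4 organisms match (not unique).
Reversing 6.5% NaCl → still no organism matches.
Reversing Mannitol (to -) → unique match: Micrococcus luteus.
Reversing Novobiocin → still no organism matches.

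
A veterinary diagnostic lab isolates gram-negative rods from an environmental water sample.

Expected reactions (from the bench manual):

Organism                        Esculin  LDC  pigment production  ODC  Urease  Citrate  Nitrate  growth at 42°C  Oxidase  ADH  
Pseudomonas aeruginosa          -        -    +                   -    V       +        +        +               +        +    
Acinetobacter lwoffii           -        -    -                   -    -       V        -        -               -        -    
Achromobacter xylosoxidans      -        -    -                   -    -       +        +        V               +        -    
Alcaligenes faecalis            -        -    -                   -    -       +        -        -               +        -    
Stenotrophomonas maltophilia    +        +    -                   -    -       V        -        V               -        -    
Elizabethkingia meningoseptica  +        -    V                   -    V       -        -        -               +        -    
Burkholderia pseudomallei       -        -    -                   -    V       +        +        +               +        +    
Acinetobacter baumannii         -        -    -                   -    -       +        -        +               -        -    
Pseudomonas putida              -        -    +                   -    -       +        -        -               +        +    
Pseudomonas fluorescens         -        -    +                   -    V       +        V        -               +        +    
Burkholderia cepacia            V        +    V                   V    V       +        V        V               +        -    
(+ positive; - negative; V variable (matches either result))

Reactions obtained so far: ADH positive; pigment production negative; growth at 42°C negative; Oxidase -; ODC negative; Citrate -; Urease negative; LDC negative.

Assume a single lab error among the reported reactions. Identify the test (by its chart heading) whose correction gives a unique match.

As reported, no row in the chart matches all 8 reactions.
Reversing growth at 42°C → still no organism matches.
Reversing ADH (to -) → unique match: Acinetobacter lwoffii.
Reversing pigment production → still no organism matches.
Reversing LDC → still no organism matches.
Reversing Citrate → still no organism matches.
Reversing Oxidase → still no organism matches.
Reversing ODC → still no organism matches.
Reversing Urease → still no organism matches.

ADH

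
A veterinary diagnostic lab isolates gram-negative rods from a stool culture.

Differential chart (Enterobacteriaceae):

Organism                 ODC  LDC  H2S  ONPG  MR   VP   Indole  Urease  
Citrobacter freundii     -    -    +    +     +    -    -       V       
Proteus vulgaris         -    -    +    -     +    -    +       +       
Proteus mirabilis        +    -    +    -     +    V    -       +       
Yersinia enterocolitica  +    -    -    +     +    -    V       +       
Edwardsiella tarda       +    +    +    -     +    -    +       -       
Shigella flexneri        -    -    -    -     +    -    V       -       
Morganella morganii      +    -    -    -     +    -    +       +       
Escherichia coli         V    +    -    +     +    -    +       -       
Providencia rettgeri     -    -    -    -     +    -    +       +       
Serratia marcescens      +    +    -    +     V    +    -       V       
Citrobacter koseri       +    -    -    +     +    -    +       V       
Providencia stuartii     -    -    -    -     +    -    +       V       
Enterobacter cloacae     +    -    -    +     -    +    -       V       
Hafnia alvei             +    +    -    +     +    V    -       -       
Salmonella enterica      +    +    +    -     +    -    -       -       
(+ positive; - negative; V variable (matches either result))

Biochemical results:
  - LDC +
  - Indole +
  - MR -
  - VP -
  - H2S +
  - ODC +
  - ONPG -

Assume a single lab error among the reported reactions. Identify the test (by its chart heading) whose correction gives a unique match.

MR

As reported, no row in the chart matches all 7 reactions.
Reversing ONPG → still no organism matches.
Reversing LDC → still no organism matches.
Reversing H2S → still no organism matches.
Reversing ODC → still no organism matches.
Reversing Indole → still no organism matches.
Reversing VP → still no organism matches.
Reversing MR (to +) → unique match: Edwardsiella tarda.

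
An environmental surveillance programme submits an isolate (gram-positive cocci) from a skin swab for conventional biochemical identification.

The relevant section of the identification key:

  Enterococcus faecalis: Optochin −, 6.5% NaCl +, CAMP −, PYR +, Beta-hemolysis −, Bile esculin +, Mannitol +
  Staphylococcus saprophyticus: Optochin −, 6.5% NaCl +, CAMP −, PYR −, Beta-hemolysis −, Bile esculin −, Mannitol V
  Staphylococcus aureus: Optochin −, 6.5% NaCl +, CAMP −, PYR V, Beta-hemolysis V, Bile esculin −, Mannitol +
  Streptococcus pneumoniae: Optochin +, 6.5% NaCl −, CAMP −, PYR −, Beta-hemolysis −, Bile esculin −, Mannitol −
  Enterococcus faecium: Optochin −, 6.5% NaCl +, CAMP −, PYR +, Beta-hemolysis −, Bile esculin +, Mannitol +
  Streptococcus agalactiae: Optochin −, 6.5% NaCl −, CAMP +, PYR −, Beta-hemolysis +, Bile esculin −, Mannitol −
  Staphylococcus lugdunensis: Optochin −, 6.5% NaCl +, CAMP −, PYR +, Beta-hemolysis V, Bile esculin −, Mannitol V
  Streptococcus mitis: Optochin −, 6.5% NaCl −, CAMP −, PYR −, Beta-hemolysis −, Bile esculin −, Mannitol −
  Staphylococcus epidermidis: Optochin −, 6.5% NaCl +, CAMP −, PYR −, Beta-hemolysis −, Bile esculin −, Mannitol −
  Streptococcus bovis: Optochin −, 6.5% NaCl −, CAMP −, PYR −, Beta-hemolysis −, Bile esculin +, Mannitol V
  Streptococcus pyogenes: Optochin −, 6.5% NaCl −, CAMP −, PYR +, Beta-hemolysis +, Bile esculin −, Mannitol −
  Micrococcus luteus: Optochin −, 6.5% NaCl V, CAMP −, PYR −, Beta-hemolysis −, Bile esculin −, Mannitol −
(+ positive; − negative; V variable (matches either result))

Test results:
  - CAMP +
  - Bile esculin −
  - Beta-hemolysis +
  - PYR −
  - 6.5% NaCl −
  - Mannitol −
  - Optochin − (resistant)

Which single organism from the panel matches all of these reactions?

PYR −: excludes Enterococcus faecalis, Enterococcus faecium, Staphylococcus lugdunensis, Streptococcus pyogenes — 8 left.
6.5% NaCl −: excludes Staphylococcus saprophyticus, Staphylococcus aureus, Staphylococcus epidermidis — 5 left.
CAMP +: excludes Streptococcus pneumoniae, Streptococcus mitis, Streptococcus bovis, Micrococcus luteus — 1 left.
Beta-hemolysis +: the one remaining candidate is consistent.
Mannitol −: the one remaining candidate is consistent.
Optochin −: the one remaining candidate is consistent.
Bile esculin −: the one remaining candidate is consistent.

Streptococcus agalactiae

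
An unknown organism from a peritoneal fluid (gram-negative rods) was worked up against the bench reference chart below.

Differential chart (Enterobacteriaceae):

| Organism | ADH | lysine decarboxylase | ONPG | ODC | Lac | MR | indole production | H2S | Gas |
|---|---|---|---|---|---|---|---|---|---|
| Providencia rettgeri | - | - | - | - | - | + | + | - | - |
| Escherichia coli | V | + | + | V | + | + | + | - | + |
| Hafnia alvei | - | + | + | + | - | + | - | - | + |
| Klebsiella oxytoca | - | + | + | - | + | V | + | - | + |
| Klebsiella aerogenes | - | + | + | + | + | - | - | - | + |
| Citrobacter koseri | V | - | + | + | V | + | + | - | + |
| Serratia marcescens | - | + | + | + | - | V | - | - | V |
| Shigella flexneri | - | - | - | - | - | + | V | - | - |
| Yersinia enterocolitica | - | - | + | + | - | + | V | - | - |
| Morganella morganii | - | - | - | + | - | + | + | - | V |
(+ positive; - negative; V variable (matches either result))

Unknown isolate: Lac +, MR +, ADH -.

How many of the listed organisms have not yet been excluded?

3

Lac +: excludes 6 organisms — 4 left.
ADH -: all 4 remaining candidates are consistent.
MR +: excludes Klebsiella aerogenes — 3 left.
Still consistent: Citrobacter koseri, Escherichia coli, Klebsiella oxytoca.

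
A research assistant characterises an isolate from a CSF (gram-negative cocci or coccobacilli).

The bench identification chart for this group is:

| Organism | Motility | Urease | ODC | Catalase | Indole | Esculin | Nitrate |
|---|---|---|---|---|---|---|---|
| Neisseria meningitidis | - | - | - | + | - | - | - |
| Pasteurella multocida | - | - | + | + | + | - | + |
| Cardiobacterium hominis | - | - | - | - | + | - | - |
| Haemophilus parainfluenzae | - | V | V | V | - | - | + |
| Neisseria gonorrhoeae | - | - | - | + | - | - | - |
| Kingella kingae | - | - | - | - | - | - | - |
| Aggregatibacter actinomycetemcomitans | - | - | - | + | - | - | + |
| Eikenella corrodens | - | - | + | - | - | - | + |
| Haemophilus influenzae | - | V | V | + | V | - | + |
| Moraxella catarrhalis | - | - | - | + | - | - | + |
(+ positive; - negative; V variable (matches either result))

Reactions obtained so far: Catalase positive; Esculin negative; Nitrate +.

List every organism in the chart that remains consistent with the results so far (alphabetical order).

Catalase +: excludes Cardiobacterium hominis, Kingella kingae, Eikenella corrodens — 7 left.
Nitrate +: excludes Neisseria meningitidis, Neisseria gonorrhoeae — 5 left.
Esculin -: all 5 remaining candidates are consistent.

Aggregatibacter actinomycetemcomitans, Haemophilus influenzae, Haemophilus parainfluenzae, Moraxella catarrhalis, Pasteurella multocida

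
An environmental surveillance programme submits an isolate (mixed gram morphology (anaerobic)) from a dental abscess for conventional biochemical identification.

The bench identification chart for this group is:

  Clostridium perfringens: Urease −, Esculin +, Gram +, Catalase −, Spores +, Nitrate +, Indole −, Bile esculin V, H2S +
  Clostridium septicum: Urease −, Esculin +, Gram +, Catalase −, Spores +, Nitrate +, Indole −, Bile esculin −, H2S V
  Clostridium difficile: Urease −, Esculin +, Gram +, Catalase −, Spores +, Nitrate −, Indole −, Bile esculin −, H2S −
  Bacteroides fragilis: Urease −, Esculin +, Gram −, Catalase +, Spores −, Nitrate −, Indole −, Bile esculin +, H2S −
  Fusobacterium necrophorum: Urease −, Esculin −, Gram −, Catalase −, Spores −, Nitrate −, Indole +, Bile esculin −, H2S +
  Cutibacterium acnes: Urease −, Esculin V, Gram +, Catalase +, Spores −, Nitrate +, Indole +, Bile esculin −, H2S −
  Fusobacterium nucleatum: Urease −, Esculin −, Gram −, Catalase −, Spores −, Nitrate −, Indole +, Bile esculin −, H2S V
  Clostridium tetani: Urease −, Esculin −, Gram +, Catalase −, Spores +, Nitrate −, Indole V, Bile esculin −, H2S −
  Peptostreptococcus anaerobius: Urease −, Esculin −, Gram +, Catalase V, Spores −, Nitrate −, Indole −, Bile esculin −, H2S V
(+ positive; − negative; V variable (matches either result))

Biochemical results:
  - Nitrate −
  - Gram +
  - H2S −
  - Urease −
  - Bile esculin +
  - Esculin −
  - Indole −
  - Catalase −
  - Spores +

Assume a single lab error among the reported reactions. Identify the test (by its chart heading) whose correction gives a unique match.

As reported, no row in the chart matches all 9 reactions.
Reversing Urease → still no organism matches.
Reversing Spores → still no organism matches.
Reversing Esculin → still no organism matches.
Reversing Nitrate → still no organism matches.
Reversing Indole → still no organism matches.
Reversing Gram → still no organism matches.
Reversing Catalase → still no organism matches.
Reversing Bile esculin (to −) → unique match: Clostridium tetani.
Reversing H2S → still no organism matches.

Bile esculin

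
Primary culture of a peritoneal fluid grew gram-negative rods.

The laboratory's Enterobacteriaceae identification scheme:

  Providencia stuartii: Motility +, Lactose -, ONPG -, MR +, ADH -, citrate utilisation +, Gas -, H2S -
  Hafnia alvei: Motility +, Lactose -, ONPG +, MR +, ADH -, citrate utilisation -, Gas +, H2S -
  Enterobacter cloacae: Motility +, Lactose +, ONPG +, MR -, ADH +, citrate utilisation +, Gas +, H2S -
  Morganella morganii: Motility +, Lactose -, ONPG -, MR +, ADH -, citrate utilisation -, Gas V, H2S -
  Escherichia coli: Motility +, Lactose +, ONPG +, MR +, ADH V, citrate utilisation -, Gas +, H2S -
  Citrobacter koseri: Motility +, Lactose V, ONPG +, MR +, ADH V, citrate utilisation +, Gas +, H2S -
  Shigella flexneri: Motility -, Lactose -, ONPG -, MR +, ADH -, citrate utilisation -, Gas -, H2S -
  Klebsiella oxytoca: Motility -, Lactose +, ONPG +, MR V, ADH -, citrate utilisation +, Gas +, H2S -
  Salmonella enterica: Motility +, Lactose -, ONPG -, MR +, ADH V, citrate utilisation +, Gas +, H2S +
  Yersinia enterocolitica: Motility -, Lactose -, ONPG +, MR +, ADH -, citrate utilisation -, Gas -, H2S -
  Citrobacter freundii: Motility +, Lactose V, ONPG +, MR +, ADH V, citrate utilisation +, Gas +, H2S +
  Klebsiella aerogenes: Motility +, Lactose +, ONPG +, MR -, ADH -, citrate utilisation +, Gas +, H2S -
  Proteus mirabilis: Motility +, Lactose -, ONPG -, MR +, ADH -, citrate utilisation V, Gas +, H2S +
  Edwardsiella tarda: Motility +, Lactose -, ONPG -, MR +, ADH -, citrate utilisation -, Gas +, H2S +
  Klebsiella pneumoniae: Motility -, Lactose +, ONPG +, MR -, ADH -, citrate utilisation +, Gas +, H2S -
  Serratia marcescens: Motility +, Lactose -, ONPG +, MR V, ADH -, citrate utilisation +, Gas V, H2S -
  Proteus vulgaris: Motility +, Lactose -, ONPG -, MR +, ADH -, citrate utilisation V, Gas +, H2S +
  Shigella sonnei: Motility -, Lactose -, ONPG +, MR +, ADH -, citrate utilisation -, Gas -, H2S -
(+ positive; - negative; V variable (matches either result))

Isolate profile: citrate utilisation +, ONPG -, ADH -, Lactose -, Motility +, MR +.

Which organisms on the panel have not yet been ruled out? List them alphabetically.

citrate utilisation +: excludes 7 organisms — 11 left.
ONPG -: excludes 7 organisms — 4 left.
Motility +: all 4 remaining candidates are consistent.
ADH -: all 4 remaining candidates are consistent.
Lactose -: all 4 remaining candidates are consistent.
MR +: all 4 remaining candidates are consistent.

Proteus mirabilis, Proteus vulgaris, Providencia stuartii, Salmonella enterica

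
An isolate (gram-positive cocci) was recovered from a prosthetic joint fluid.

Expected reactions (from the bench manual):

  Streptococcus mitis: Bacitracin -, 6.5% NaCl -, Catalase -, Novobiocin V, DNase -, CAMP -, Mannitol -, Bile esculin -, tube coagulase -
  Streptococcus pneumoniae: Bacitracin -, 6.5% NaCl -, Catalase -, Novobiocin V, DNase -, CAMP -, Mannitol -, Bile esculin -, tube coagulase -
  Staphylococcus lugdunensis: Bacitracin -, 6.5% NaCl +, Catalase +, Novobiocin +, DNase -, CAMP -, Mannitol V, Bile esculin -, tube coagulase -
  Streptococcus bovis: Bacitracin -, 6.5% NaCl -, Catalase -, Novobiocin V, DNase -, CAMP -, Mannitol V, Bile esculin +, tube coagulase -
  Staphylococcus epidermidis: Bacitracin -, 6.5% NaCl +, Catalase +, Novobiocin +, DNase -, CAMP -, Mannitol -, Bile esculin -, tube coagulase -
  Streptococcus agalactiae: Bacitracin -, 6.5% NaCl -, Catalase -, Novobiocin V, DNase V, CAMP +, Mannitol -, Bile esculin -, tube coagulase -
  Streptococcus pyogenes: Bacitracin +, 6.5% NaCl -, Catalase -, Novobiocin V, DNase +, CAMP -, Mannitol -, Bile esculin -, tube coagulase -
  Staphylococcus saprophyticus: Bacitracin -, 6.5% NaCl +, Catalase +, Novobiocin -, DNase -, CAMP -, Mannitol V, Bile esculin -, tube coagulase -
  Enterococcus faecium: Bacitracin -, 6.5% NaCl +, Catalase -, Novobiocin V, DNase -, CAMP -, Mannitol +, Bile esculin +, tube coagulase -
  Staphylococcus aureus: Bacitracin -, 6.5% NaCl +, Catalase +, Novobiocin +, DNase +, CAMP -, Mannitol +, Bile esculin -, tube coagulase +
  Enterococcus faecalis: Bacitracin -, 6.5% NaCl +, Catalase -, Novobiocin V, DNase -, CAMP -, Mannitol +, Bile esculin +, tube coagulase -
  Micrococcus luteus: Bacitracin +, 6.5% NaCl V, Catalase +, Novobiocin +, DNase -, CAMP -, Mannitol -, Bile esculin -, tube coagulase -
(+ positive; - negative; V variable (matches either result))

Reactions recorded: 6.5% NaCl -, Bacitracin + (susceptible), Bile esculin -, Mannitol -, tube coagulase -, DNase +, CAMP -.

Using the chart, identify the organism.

Bile esculin -: excludes Streptococcus bovis, Enterococcus faecium, Enterococcus faecalis — 9 left.
Mannitol -: excludes Staphylococcus aureus — 8 left.
Bacitracin +: excludes 6 organisms — 2 left.
CAMP -: all 2 remaining candidates are consistent.
DNase +: excludes Micrococcus luteus — 1 left.
tube coagulase -: the one remaining candidate is consistent.
6.5% NaCl -: the one remaining candidate is consistent.

Streptococcus pyogenes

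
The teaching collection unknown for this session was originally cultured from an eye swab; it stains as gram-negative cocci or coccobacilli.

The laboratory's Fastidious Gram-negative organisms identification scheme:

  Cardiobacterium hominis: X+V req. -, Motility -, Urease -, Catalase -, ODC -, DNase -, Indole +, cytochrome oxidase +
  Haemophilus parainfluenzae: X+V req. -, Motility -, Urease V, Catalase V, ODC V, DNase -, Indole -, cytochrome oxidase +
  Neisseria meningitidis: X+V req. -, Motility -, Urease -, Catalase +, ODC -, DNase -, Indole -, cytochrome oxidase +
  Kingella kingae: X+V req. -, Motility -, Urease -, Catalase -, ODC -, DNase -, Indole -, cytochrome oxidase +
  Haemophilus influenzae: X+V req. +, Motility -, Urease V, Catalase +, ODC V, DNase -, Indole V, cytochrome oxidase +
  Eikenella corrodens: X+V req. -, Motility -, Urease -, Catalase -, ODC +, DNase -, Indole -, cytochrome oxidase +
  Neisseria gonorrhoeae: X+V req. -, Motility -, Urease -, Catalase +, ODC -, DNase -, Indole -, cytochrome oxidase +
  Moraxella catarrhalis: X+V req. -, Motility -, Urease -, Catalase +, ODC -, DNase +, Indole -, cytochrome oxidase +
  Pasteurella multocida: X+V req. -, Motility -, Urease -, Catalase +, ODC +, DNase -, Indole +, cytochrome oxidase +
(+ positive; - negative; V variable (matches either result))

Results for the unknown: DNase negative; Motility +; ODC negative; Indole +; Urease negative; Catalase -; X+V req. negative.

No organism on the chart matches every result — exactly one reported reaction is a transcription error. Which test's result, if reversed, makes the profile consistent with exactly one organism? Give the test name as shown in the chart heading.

As reported, no row in the chart matches all 7 reactions.
Reversing Indole → still no organism matches.
Reversing X+V req. → still no organism matches.
Reversing Motility (to -) → unique match: Cardiobacterium hominis.
Reversing Catalase → still no organism matches.
Reversing Urease → still no organism matches.
Reversing ODC → still no organism matches.
Reversing DNase → still no organism matches.

Motility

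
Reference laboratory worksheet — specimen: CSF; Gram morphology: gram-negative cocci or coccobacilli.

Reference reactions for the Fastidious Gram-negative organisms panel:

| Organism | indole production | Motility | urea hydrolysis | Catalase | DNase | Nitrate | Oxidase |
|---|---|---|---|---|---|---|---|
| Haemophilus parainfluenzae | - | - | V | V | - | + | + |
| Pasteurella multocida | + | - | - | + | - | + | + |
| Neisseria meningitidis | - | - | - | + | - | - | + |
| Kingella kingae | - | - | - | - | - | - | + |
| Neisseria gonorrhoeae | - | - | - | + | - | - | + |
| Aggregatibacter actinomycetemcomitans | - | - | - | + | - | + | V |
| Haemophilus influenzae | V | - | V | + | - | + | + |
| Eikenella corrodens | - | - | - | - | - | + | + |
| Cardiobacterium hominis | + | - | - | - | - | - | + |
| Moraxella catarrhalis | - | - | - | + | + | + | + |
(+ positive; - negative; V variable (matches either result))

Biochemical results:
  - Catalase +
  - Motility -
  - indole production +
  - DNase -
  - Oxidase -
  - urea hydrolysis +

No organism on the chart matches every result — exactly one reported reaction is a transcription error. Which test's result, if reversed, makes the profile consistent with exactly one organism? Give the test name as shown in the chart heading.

As reported, no row in the chart matches all 6 reactions.
Reversing Motility → still no organism matches.
Reversing urea hydrolysis → still no organism matches.
Reversing Oxidase (to +) → unique match: Haemophilus influenzae.
Reversing indole production → still no organism matches.
Reversing DNase → still no organism matches.
Reversing Catalase → still no organism matches.

Oxidase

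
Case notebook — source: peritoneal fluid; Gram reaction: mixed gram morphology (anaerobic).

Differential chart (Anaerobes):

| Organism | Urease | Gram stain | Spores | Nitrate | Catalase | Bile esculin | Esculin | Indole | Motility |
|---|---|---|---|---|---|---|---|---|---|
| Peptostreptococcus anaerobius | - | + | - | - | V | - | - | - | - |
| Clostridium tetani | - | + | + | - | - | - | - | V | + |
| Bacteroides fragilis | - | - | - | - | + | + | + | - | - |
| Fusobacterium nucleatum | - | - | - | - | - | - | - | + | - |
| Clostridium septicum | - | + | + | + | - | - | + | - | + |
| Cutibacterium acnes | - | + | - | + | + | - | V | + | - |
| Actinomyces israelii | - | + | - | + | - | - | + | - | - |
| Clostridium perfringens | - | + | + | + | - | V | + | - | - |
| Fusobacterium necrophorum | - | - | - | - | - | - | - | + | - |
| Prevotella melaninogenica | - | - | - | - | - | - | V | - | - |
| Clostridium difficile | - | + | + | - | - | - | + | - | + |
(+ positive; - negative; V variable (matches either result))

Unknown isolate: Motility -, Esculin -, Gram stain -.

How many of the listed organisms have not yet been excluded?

Gram stain -: excludes 7 organisms — 4 left.
Motility -: all 4 remaining candidates are consistent.
Esculin -: excludes Bacteroides fragilis — 3 left.
Still consistent: Fusobacterium necrophorum, Fusobacterium nucleatum, Prevotella melaninogenica.

3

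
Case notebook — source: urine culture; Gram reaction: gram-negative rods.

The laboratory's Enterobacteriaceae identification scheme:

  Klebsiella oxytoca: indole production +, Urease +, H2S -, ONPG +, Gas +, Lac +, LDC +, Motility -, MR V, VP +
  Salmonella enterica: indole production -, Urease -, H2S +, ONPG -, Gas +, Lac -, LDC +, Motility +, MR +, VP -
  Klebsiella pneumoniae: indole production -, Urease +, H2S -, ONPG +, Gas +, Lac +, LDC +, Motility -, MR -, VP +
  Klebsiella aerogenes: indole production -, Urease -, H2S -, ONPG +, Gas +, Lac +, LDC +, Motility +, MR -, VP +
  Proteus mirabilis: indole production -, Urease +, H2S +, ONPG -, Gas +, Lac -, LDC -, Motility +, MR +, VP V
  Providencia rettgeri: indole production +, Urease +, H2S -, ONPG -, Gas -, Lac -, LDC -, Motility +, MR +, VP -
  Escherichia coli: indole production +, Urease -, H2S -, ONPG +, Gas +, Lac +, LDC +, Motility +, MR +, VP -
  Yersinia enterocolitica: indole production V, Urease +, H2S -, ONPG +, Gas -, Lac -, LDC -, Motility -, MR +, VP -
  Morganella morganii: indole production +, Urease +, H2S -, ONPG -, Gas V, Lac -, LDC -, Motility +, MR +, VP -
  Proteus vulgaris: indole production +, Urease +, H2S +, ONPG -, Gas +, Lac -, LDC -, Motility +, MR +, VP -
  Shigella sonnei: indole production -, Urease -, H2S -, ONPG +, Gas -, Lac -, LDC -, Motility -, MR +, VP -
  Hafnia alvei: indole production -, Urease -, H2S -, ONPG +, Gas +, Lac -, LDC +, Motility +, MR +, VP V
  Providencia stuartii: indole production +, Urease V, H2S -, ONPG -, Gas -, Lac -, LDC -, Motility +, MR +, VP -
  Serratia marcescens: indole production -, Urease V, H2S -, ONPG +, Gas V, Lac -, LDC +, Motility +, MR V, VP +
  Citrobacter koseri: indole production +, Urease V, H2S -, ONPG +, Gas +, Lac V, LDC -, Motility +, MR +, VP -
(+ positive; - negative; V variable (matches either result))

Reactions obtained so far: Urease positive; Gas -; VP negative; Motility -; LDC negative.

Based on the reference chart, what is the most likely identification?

Yersinia enterocolitica

Motility -: excludes 11 organisms — 4 left.
VP -: excludes Klebsiella oxytoca, Klebsiella pneumoniae — 2 left.
Gas -: all 2 remaining candidates are consistent.
LDC -: all 2 remaining candidates are consistent.
Urease +: excludes Shigella sonnei — 1 left.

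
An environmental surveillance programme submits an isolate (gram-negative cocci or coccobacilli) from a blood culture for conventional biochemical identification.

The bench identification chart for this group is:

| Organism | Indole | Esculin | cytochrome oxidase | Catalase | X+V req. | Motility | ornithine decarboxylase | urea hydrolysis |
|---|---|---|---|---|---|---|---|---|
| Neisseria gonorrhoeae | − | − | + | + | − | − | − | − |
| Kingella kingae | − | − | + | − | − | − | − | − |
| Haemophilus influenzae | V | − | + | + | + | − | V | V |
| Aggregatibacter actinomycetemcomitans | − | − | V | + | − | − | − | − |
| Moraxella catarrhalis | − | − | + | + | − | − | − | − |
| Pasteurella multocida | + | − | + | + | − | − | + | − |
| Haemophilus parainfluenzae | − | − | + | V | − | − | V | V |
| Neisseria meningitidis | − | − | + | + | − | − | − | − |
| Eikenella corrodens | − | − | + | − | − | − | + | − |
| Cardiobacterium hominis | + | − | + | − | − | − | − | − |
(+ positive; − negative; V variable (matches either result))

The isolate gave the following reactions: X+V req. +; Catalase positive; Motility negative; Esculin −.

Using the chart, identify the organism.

Haemophilus influenzae

X+V req. +: excludes 9 organisms — 1 left.
Esculin −: the one remaining candidate is consistent.
Motility −: the one remaining candidate is consistent.
Catalase +: the one remaining candidate is consistent.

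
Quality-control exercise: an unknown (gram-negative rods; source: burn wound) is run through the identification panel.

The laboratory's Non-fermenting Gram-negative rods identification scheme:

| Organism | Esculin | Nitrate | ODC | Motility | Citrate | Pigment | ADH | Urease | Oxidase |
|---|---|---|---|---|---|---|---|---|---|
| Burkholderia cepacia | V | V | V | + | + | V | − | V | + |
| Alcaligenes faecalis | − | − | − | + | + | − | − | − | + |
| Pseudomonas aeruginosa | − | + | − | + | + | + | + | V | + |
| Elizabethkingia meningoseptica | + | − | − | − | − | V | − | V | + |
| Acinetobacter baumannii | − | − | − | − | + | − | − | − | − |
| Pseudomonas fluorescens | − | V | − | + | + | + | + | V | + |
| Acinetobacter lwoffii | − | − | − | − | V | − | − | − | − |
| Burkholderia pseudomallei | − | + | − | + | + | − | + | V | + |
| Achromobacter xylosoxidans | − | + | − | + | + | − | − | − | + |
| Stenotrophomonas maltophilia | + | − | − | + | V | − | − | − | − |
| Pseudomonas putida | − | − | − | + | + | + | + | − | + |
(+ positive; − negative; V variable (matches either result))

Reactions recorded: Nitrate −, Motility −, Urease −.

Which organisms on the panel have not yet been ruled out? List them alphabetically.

Acinetobacter baumannii, Acinetobacter lwoffii, Elizabethkingia meningoseptica

Urease −: all 11 remaining candidates are consistent.
Motility −: excludes 8 organisms — 3 left.
Nitrate −: all 3 remaining candidates are consistent.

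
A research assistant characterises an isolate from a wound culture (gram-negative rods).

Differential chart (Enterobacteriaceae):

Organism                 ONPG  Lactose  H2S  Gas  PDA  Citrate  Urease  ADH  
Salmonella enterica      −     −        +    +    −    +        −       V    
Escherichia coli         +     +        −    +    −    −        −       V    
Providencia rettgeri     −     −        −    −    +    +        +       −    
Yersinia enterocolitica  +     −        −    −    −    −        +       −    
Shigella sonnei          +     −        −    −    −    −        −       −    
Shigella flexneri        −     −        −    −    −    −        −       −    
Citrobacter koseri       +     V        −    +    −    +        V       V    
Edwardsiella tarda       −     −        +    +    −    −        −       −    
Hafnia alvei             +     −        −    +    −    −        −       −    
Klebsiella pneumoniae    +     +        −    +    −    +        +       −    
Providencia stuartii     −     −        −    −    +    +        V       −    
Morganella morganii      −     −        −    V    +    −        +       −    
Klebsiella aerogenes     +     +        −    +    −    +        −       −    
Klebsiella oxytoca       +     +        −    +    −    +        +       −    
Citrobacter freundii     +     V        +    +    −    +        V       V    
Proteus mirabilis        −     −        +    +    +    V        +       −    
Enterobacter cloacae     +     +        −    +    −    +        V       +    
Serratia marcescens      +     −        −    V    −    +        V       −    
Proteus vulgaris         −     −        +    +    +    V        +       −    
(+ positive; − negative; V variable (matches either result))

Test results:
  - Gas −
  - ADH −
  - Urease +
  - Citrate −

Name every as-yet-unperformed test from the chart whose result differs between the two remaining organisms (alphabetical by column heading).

ONPG, PDA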